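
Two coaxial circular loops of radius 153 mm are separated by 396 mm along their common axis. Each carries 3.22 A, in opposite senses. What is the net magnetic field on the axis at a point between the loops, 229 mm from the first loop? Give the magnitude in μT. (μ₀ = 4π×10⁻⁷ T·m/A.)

Each loop contributes B = μ₀IR²/[2(R²+z²)^(3/2)] on the axis, with z measured from that loop.
Loop 1 (z = 0.229 m): B₁ = 2.27×10⁻⁶ T. Loop 2 (z = 0.167 m): B₂ = 4.08×10⁻⁶ T.
The fields oppose: B = |B₁ − B₂| = 1.81×10⁻⁶ T.

B ≈ 1.81 μT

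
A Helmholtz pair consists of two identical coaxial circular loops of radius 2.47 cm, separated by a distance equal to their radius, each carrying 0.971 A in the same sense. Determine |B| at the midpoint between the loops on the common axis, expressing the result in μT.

B ≈ 35.3 μT

Each loop contributes B = μ₀IR²/[2(R²+z²)^(3/2)] on the axis, with z measured from that loop.
Loop 1 (z = 0.01235 m): B₁ = 1.77×10⁻⁵ T. Loop 2 (z = 0.01235 m): B₂ = 1.77×10⁻⁵ T.
The fields add: B = B₁ + B₂ = 3.53×10⁻⁵ T.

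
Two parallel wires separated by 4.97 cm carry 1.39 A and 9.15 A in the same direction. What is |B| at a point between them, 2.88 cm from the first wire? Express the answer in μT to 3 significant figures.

B ≈ 77.9 μT

Each long wire gives B = μ₀I/(2πd). Distances are d₁ = 0.0288 m and d₂ = 0.0209 m.
B₁ = 9.65×10⁻⁶ T, B₂ = 8.76×10⁻⁵ T.
Between parallel currents the two contributions point in opposite directions, so they subtract. B = |B₁ − B₂| = |9.65×10⁻⁶ − 8.76×10⁻⁵| = 7.79×10⁻⁵ T.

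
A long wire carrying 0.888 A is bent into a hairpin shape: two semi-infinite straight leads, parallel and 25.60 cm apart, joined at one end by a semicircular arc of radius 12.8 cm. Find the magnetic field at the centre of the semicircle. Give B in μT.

B ≈ 3.57 μT

The semicircular arc contributes B_arc = μ₀I·π/(4πR) = μ₀I/(4R) = 2.18×10⁻⁶ T.
Each semi-infinite lead is at perpendicular distance R = 0.128 m from the centre, with the perpendicular foot at its near end, so it contributes μ₀I/(4πR); both point the same way, together 1.39×10⁻⁶ T.
Arc and leads all point the same direction: B = 2.18×10⁻⁶ + 1.39×10⁻⁶ = 3.57×10⁻⁶ T.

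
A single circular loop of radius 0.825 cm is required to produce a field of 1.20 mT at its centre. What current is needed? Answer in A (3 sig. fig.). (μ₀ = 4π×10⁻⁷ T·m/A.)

At the centre of a circular loop B = μ₀I/(2R), so I = 2RB/μ₀.
With R = 0.00825 m, I = 2 × 0.00825 × 1.20×10⁻³ / (4π×10⁻⁷) = 15.8 A.

I ≈ 15.8 A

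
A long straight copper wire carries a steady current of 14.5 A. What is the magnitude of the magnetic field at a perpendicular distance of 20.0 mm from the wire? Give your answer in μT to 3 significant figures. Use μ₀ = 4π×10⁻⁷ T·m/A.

B ≈ 145 μT

For an infinitely long straight wire, B = μ₀I/(2πd).
B = (4π×10⁻⁷ × 14.5) / (2π × 0.02) = 1.45×10⁻⁴ T.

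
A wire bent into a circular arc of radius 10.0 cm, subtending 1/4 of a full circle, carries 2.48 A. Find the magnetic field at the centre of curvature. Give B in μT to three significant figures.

The Biot–Savart field of a circular arc at its centre is B = μ₀Iφ/(4πR), with φ = 1.571 rad.
B = (4π×10⁻⁷ × 2.48 × 1.571) / (4π × 0.1) = 3.90×10⁻⁶ T.

B ≈ 3.90 μT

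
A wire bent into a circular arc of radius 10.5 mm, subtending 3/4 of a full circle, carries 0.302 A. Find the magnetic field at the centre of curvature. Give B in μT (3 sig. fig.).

The Biot–Savart field of a circular arc at its centre is B = μ₀Iφ/(4πR), with φ = 4.712 rad.
B = (4π×10⁻⁷ × 0.302 × 4.712) / (4π × 0.0105) = 1.36×10⁻⁵ T.

B ≈ 13.6 μT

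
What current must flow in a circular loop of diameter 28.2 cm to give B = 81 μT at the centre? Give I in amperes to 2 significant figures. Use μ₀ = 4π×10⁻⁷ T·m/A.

I ≈ 18 A

At the centre of a circular loop B = μ₀I/(2R), so I = 2RB/μ₀.
With R = 0.141 m, I = 2 × 0.141 × 8.10×10⁻⁵ / (4π×10⁻⁷) = 18.2 A.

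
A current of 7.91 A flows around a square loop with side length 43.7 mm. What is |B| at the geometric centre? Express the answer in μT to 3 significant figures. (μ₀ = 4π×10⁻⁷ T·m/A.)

B ≈ 205 μT

Each side is a finite straight segment at perpendicular distance d = a/(2 tan(π/4)) = 0.02185 m from the centre, with end-angles ±π/4.
One side contributes B₁ = (μ₀I/4πd)·2 sin(π/4) = 5.12×10⁻⁵ T.
All 4 sides add in the same direction: B = 4 × 5.12×10⁻⁵ = 2.05×10⁻⁴ T.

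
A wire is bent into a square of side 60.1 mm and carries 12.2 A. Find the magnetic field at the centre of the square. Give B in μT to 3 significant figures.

B ≈ 230 μT

Each side is a finite straight segment at perpendicular distance d = a/(2 tan(π/4)) = 0.03005 m from the centre, with end-angles ±π/4.
One side contributes B₁ = (μ₀I/4πd)·2 sin(π/4) = 5.74×10⁻⁵ T.
All 4 sides add in the same direction: B = 4 × 5.74×10⁻⁵ = 2.30×10⁻⁴ T.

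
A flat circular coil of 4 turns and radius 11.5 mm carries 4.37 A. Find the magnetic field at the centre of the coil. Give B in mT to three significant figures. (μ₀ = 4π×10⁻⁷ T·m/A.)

For an N-turn flat coil, B = Nμ₀I/(2R) with R = 0.0115 m.
B = 4 × 2.39×10⁻⁴ T = 9.55×10⁻⁴ T.

B ≈ 0.955 mT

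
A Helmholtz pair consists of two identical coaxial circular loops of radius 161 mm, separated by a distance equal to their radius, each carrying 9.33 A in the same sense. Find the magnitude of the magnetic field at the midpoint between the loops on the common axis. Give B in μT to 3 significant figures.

Each loop contributes B = μ₀IR²/[2(R²+z²)^(3/2)] on the axis, with z measured from that loop.
Loop 1 (z = 0.0805 m): B₁ = 2.61×10⁻⁵ T. Loop 2 (z = 0.0805 m): B₂ = 2.61×10⁻⁵ T.
The fields add: B = B₁ + B₂ = 5.21×10⁻⁵ T.

B ≈ 52.1 μT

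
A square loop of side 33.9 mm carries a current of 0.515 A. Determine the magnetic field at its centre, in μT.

Each side is a finite straight segment at perpendicular distance d = a/(2 tan(π/4)) = 0.01695 m from the centre, with end-angles ±π/4.
One side contributes B₁ = (μ₀I/4πd)·2 sin(π/4) = 4.30×10⁻⁶ T.
All 4 sides add in the same direction: B = 4 × 4.30×10⁻⁶ = 1.72×10⁻⁵ T.

B ≈ 17.2 μT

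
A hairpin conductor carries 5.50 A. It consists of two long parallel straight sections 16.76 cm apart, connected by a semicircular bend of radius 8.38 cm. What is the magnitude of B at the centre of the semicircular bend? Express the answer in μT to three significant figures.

B ≈ 33.7 μT

The semicircular arc contributes B_arc = μ₀I·π/(4πR) = μ₀I/(4R) = 2.06×10⁻⁵ T.
Each semi-infinite lead is at perpendicular distance R = 0.0838 m from the centre, with the perpendicular foot at its near end, so it contributes μ₀I/(4πR); both point the same way, together 1.31×10⁻⁵ T.
Arc and leads all point the same direction: B = 2.06×10⁻⁵ + 1.31×10⁻⁵ = 3.37×10⁻⁵ T.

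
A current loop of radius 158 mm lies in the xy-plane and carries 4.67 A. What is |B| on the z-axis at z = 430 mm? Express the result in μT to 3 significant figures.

On the axis of a circular loop, B = μ₀IR² / [2(R²+z²)^(3/2)].
R² + z² = (0.158)² + (0.43)² = 0.2099 m², and (R²+z²)^(3/2) = 9.61×10⁻² m³.
B = (4π×10⁻⁷ × 4.67 × 0.02496) / (2 × 9.61×10⁻²) = 7.62×10⁻⁷ T.

B ≈ 0.762 μT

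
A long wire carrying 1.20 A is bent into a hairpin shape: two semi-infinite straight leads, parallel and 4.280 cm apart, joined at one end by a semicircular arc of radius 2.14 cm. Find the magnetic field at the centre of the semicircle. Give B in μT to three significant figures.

B ≈ 28.8 μT

The semicircular arc contributes B_arc = μ₀I·π/(4πR) = μ₀I/(4R) = 1.76×10⁻⁵ T.
Each semi-infinite lead is at perpendicular distance R = 0.0214 m from the centre, with the perpendicular foot at its near end, so it contributes μ₀I/(4πR); both point the same way, together 1.12×10⁻⁵ T.
Arc and leads all point the same direction: B = 1.76×10⁻⁵ + 1.12×10⁻⁵ = 2.88×10⁻⁵ T.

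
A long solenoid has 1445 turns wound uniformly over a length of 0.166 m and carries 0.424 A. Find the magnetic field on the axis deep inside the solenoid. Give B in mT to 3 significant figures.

Inside a long solenoid, B = μ₀nI with n = 8705 turns/m.
B = 4π×10⁻⁷ × 8705 × 0.424 = 4.64×10⁻³ T.

B ≈ 4.64 mT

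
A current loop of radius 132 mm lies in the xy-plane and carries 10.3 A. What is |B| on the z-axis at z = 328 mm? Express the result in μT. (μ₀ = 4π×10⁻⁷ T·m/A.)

On the axis of a circular loop, B = μ₀IR² / [2(R²+z²)^(3/2)].
R² + z² = (0.132)² + (0.328)² = 0.125 m², and (R²+z²)^(3/2) = 4.42×10⁻² m³.
B = (4π×10⁻⁷ × 10.3 × 0.01742) / (2 × 4.42×10⁻²) = 2.55×10⁻⁶ T.

B ≈ 2.55 μT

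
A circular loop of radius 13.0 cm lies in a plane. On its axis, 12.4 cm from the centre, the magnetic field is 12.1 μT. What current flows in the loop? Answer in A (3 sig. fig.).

I ≈ 6.61 A

On the axis of a loop, B = μ₀IR²/[2(R²+z²)^(3/2)], so I = 2B(R²+z²)^(3/2)/(μ₀R²).
R² + z² = 0.0169 + 0.01538 = 0.03228 m²; raised to 3/2 gives 5.80×10⁻³ m³.
I = 2 × 1.21×10⁻⁵ × 5.80×10⁻³ / (1.26×10⁻⁶ × 0.0169) = 6.61 A.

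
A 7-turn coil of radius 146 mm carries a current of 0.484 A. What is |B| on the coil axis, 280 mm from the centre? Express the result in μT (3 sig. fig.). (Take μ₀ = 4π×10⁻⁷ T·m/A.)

B ≈ 1.44 μT

For an N-turn flat coil, B = Nμ₀IR²/[2(R²+z²)^(3/2)] with R = 0.146 m, z = 0.28 m.
B = 7 × 2.06×10⁻⁷ T = 1.44×10⁻⁶ T.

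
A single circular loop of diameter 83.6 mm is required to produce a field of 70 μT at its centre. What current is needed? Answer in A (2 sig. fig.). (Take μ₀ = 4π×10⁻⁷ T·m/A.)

I ≈ 4.7 A

At the centre of a circular loop B = μ₀I/(2R), so I = 2RB/μ₀.
With R = 0.0418 m, I = 2 × 0.0418 × 7.00×10⁻⁵ / (4π×10⁻⁷) = 4.66 A.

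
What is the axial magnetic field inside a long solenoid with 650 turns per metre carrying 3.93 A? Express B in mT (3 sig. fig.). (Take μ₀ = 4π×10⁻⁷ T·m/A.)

Inside a long solenoid, B = μ₀nI with n = 650 turns/m.
B = 4π×10⁻⁷ × 650 × 3.93 = 3.21×10⁻³ T.

B ≈ 3.21 mT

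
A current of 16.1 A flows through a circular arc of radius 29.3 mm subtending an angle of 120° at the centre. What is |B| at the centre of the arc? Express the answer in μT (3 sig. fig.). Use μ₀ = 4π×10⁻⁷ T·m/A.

The Biot–Savart field of a circular arc at its centre is B = μ₀Iφ/(4πR), with φ = 2.094 rad.
B = (4π×10⁻⁷ × 16.1 × 2.094) / (4π × 0.0293) = 1.15×10⁻⁴ T.

B ≈ 115 μT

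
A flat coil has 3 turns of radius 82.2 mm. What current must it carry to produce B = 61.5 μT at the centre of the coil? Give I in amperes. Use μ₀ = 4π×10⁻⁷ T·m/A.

For an N-turn coil, B = Nμ₀I/(2R) with R = 0.0822 m, so I = 2RB/(Nμ₀) = 2 × 0.0822 × 6.15×10⁻⁵ / (3 × 4π×10⁻⁷) = 2.68 A.

I ≈ 2.68 A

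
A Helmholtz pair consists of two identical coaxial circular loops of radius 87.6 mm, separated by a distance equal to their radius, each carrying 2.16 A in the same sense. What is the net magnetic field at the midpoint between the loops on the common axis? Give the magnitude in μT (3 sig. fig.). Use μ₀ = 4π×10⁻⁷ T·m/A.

B ≈ 22.2 μT

Each loop contributes B = μ₀IR²/[2(R²+z²)^(3/2)] on the axis, with z measured from that loop.
Loop 1 (z = 0.0438 m): B₁ = 1.11×10⁻⁵ T. Loop 2 (z = 0.0438 m): B₂ = 1.11×10⁻⁵ T.
The fields add: B = B₁ + B₂ = 2.22×10⁻⁵ T.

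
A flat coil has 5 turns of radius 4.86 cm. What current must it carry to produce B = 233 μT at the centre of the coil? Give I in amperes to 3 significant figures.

I ≈ 3.60 A

For an N-turn coil, B = Nμ₀I/(2R) with R = 0.0486 m, so I = 2RB/(Nμ₀) = 2 × 0.0486 × 2.33×10⁻⁴ / (5 × 4π×10⁻⁷) = 3.60 A.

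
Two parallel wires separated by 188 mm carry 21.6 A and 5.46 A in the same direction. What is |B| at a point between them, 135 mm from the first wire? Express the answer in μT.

Each long wire gives B = μ₀I/(2πd). Distances are d₁ = 0.135 m and d₂ = 0.053 m.
B₁ = 3.20×10⁻⁵ T, B₂ = 2.06×10⁻⁵ T.
Between parallel currents the two contributions point in opposite directions, so they subtract. B = |B₁ − B₂| = |3.20×10⁻⁵ − 2.06×10⁻⁵| = 1.14×10⁻⁵ T.

B ≈ 11.4 μT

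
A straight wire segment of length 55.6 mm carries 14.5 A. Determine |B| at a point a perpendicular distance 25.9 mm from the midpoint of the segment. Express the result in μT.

B ≈ 81.9 μT

For a finite straight segment, B = (μ₀I/4πd)(sinθ₁ + sinθ₂), where θ₁, θ₂ are the angles from the perpendicular to each end.
The perpendicular from the point meets the wire at its midpoint, so each end is L/2 = 0.0278 m away along the wire.
sinθ₁ = 0.0278/√(0.0278²+0.0259²) = 0.7317; sinθ₂ = 0.0278/√(0.0278²+0.0259²) = 0.7317.
B = (4π×10⁻⁷ × 14.5) / (4π × 0.0259) × (0.7317 + 0.7317) = 8.19×10⁻⁵ T.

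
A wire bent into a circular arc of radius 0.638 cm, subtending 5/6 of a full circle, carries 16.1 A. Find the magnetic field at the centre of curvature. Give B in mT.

B ≈ 1.32 mT

The Biot–Savart field of a circular arc at its centre is B = μ₀Iφ/(4πR), with φ = 5.236 rad.
B = (4π×10⁻⁷ × 16.1 × 5.236) / (4π × 0.00638) = 1.32×10⁻³ T.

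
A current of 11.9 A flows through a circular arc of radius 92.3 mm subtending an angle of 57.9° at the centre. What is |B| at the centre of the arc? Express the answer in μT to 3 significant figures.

The Biot–Savart field of a circular arc at its centre is B = μ₀Iφ/(4πR), with φ = 1.011 rad.
B = (4π×10⁻⁷ × 11.9 × 1.011) / (4π × 0.0923) = 1.30×10⁻⁵ T.

B ≈ 13.0 μT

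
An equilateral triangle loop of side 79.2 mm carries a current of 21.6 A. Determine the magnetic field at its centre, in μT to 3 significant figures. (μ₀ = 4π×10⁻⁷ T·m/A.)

B ≈ 491 μT

Each side is a finite straight segment at perpendicular distance d = a/(2 tan(π/3)) = 0.02286 m from the centre, with end-angles ±π/3.
One side contributes B₁ = (μ₀I/4πd)·2 sin(π/3) = 1.64×10⁻⁴ T.
All 3 sides add in the same direction: B = 3 × 1.64×10⁻⁴ = 4.91×10⁻⁴ T.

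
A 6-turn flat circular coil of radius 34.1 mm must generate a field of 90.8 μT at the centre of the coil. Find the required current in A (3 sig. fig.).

For an N-turn coil, B = Nμ₀I/(2R) with R = 0.0341 m, so I = 2RB/(Nμ₀) = 2 × 0.0341 × 9.08×10⁻⁵ / (6 × 4π×10⁻⁷) = 0.821 A.

I ≈ 0.821 A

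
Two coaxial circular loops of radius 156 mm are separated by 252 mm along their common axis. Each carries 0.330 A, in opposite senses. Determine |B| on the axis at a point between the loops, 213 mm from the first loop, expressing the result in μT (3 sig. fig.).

B ≈ 0.939 μT

Each loop contributes B = μ₀IR²/[2(R²+z²)^(3/2)] on the axis, with z measured from that loop.
Loop 1 (z = 0.213 m): B₁ = 2.74×10⁻⁷ T. Loop 2 (z = 0.039 m): B₂ = 1.21×10⁻⁶ T.
The fields oppose: B = |B₁ − B₂| = 9.39×10⁻⁷ T.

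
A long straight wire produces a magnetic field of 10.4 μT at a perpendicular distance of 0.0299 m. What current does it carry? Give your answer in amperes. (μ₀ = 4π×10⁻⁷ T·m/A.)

I ≈ 1.55 A

For a long straight wire B = μ₀I/(2πd), so I = 2πdB/μ₀.
I = 2π × 0.0299 × 1.04×10⁻⁵ / (4π×10⁻⁷) = 1.55 A.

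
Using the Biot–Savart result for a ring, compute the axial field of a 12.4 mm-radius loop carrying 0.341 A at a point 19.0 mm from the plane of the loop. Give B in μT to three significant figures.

On the axis of a circular loop, B = μ₀IR² / [2(R²+z²)^(3/2)].
R² + z² = (0.0124)² + (0.019)² = 0.0005148 m², and (R²+z²)^(3/2) = 1.17×10⁻⁵ m³.
B = (4π×10⁻⁷ × 0.341 × 0.0001538) / (2 × 1.17×10⁻⁵) = 2.82×10⁻⁶ T.

B ≈ 2.82 μT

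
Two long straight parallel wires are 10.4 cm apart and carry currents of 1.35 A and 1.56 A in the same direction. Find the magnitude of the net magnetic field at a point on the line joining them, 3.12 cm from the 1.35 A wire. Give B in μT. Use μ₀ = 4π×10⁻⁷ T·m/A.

B ≈ 4.37 μT

Each long wire gives B = μ₀I/(2πd). Distances are d₁ = 0.0312 m and d₂ = 0.0728 m.
B₁ = 8.65×10⁻⁶ T, B₂ = 4.29×10⁻⁶ T.
Between parallel currents the two contributions point in opposite directions, so they subtract. B = |B₁ − B₂| = |8.65×10⁻⁶ − 4.29×10⁻⁶| = 4.37×10⁻⁶ T.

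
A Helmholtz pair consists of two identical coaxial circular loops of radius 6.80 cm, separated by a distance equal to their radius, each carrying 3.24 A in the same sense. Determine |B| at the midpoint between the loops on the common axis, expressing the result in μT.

B ≈ 42.8 μT

Each loop contributes B = μ₀IR²/[2(R²+z²)^(3/2)] on the axis, with z measured from that loop.
Loop 1 (z = 0.034 m): B₁ = 2.14×10⁻⁵ T. Loop 2 (z = 0.034 m): B₂ = 2.14×10⁻⁵ T.
The fields add: B = B₁ + B₂ = 4.28×10⁻⁵ T.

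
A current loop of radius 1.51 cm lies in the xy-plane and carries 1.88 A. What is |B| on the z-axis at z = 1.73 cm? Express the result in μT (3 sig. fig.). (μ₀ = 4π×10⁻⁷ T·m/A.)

On the axis of a circular loop, B = μ₀IR² / [2(R²+z²)^(3/2)].
R² + z² = (0.0151)² + (0.0173)² = 0.0005273 m², and (R²+z²)^(3/2) = 1.21×10⁻⁵ m³.
B = (4π×10⁻⁷ × 1.88 × 0.000228) / (2 × 1.21×10⁻⁵) = 2.22×10⁻⁵ T.

B ≈ 22.2 μT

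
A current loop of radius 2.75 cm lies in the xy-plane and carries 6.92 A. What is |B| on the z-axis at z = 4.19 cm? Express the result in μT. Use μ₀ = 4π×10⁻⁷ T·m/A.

On the axis of a circular loop, B = μ₀IR² / [2(R²+z²)^(3/2)].
R² + z² = (0.0275)² + (0.0419)² = 0.002512 m², and (R²+z²)^(3/2) = 1.26×10⁻⁴ m³.
B = (4π×10⁻⁷ × 6.92 × 0.0007562) / (2 × 1.26×10⁻⁴) = 2.61×10⁻⁵ T.

B ≈ 26.1 μT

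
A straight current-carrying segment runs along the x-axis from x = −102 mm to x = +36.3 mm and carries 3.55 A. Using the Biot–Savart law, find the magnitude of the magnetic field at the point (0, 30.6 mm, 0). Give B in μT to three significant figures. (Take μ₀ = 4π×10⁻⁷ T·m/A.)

For a finite straight segment, B = (μ₀I/4πd)(sinθ₁ + sinθ₂), where θ₁, θ₂ are the angles from the perpendicular to each end.
The perpendicular distance is d = 0.0306 m; the end-offsets along the wire are a = 0.102 m and b = 0.0363 m.
sinθ₁ = 0.102/√(0.102²+0.0306²) = 0.9578; sinθ₂ = 0.0363/√(0.0363²+0.0306²) = 0.7646.
B = (4π×10⁻⁷ × 3.55) / (4π × 0.0306) × (0.9578 + 0.7646) = 2.00×10⁻⁵ T.

B ≈ 20.0 μT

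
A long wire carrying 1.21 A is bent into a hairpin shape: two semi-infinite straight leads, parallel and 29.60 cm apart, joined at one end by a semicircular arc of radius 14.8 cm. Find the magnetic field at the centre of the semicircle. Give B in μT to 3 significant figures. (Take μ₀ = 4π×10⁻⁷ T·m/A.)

B ≈ 4.20 μT

The semicircular arc contributes B_arc = μ₀I·π/(4πR) = μ₀I/(4R) = 2.57×10⁻⁶ T.
Each semi-infinite lead is at perpendicular distance R = 0.148 m from the centre, with the perpendicular foot at its near end, so it contributes μ₀I/(4πR); both point the same way, together 1.64×10⁻⁶ T.
Arc and leads all point the same direction: B = 2.57×10⁻⁶ + 1.64×10⁻⁶ = 4.20×10⁻⁶ T.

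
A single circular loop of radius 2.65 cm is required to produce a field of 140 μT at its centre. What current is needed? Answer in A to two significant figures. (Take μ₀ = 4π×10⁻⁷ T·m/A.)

I ≈ 5.9 A

At the centre of a circular loop B = μ₀I/(2R), so I = 2RB/μ₀.
With R = 0.0265 m, I = 2 × 0.0265 × 1.40×10⁻⁴ / (4π×10⁻⁷) = 5.90 A.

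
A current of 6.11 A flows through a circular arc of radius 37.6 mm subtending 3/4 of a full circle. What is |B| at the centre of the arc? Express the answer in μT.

The Biot–Savart field of a circular arc at its centre is B = μ₀Iφ/(4πR), with φ = 4.712 rad.
B = (4π×10⁻⁷ × 6.11 × 4.712) / (4π × 0.0376) = 7.66×10⁻⁵ T.

B ≈ 76.6 μT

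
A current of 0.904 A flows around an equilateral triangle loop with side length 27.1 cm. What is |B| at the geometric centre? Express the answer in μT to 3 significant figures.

Each side is a finite straight segment at perpendicular distance d = a/(2 tan(π/3)) = 0.07823 m from the centre, with end-angles ±π/3.
One side contributes B₁ = (μ₀I/4πd)·2 sin(π/3) = 2.00×10⁻⁶ T.
All 3 sides add in the same direction: B = 3 × 2.00×10⁻⁶ = 6.00×10⁻⁶ T.

B ≈ 6.00 μT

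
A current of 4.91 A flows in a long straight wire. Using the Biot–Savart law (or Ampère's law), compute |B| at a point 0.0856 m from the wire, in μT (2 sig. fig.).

For an infinitely long straight wire, B = μ₀I/(2πd).
B = (4π×10⁻⁷ × 4.91) / (2π × 0.0856) = 1.15×10⁻⁵ T.

B ≈ 11 μT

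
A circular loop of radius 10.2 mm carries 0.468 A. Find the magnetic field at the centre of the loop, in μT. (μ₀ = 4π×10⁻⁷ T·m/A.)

At the centre of a circular loop the Biot–Savart law gives B = μ₀I/(2R).
B = (4π×10⁻⁷ × 0.468) / (2 × 0.0102) = 2.88×10⁻⁵ T.

B ≈ 28.8 μT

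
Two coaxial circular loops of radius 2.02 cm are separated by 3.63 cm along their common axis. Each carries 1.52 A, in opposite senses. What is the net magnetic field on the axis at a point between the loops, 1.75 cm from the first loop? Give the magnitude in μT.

B ≈ 1.87 μT

Each loop contributes B = μ₀IR²/[2(R²+z²)^(3/2)] on the axis, with z measured from that loop.
Loop 1 (z = 0.0175 m): B₁ = 2.04×10⁻⁵ T. Loop 2 (z = 0.0188 m): B₂ = 1.85×10⁻⁵ T.
The fields oppose: B = |B₁ − B₂| = 1.87×10⁻⁶ T.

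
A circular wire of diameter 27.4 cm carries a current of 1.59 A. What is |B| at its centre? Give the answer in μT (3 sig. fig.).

B ≈ 7.29 μT

At the centre of a circular loop the Biot–Savart law gives B = μ₀I/(2R) (so R = 0.137 m).
B = (4π×10⁻⁷ × 1.59) / (2 × 0.137) = 7.29×10⁻⁶ T.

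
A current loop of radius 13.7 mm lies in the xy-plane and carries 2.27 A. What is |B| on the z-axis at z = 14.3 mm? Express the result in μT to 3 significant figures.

B ≈ 34.5 μT

On the axis of a circular loop, B = μ₀IR² / [2(R²+z²)^(3/2)].
R² + z² = (0.0137)² + (0.0143)² = 0.0003922 m², and (R²+z²)^(3/2) = 7.77×10⁻⁶ m³.
B = (4π×10⁻⁷ × 2.27 × 0.0001877) / (2 × 7.77×10⁻⁶) = 3.45×10⁻⁵ T.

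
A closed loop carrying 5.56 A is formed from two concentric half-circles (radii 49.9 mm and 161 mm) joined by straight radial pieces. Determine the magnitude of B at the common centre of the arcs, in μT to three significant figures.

B ≈ 24.2 μT

The radial connectors point toward the centre, so dl × r̂ = 0 and they contribute nothing.
Each semicircle gives μ₀I/(4R): inner arc 3.50×10⁻⁵ T, outer arc 1.08×10⁻⁵ T.
The two arcs carry current in opposite angular senses, so their fields oppose: B = |3.50×10⁻⁵ − 1.08×10⁻⁵| = 2.42×10⁻⁵ T.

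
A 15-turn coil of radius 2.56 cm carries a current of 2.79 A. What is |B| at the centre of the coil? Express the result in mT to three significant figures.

B ≈ 1.03 mT

For an N-turn flat coil, B = Nμ₀I/(2R) with R = 0.0256 m.
B = 15 × 6.85×10⁻⁵ T = 1.03×10⁻³ T.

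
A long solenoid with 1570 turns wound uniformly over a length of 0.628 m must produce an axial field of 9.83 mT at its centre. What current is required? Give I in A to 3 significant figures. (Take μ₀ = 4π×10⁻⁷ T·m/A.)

I ≈ 3.13 A

Inside a long solenoid B = μ₀nI with n = 2500 m⁻¹, so I = B/(μ₀n).
I = 9.83×10⁻³ / (4π×10⁻⁷ × 2500) = 3.13 A.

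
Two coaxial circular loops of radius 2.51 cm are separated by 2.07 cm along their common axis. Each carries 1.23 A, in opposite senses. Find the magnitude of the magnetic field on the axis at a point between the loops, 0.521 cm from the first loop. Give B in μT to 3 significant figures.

Each loop contributes B = μ₀IR²/[2(R²+z²)^(3/2)] on the axis, with z measured from that loop.
Loop 1 (z = 0.00521 m): B₁ = 2.89×10⁻⁵ T. Loop 2 (z = 0.01549 m): B₂ = 1.90×10⁻⁵ T.
The fields oppose: B = |B₁ − B₂| = 9.93×10⁻⁶ T.

B ≈ 9.93 μT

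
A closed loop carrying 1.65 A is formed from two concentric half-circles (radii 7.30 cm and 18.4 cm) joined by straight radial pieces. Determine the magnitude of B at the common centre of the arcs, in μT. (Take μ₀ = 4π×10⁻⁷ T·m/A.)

B ≈ 4.28 μT

The radial connectors point toward the centre, so dl × r̂ = 0 and they contribute nothing.
Each semicircle gives μ₀I/(4R): inner arc 7.10×10⁻⁶ T, outer arc 2.82×10⁻⁶ T.
The two arcs carry current in opposite angular senses, so their fields oppose: B = |7.10×10⁻⁶ − 2.82×10⁻⁶| = 4.28×10⁻⁶ T.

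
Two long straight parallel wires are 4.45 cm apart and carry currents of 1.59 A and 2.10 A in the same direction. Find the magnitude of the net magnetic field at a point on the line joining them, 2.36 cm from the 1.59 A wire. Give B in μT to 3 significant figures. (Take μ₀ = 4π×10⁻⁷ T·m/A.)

Each long wire gives B = μ₀I/(2πd). Distances are d₁ = 0.0236 m and d₂ = 0.0209 m.
B₁ = 1.35×10⁻⁵ T, B₂ = 2.01×10⁻⁵ T.
Between parallel currents the two contributions point in opposite directions, so they subtract. B = |B₁ − B₂| = |1.35×10⁻⁵ − 2.01×10⁻⁵| = 6.62×10⁻⁶ T.

B ≈ 6.62 μT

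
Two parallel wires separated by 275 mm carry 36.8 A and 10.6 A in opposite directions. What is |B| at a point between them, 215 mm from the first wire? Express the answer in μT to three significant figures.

Each long wire gives B = μ₀I/(2πd). Distances are d₁ = 0.215 m and d₂ = 0.06 m.
B₁ = 3.42×10⁻⁵ T, B₂ = 3.53×10⁻⁵ T.
Between antiparallel currents both contributions point the same way, so they add. B = B₁ + B₂ = 3.42×10⁻⁵ + 3.53×10⁻⁵ = 6.96×10⁻⁵ T.

B ≈ 69.6 μT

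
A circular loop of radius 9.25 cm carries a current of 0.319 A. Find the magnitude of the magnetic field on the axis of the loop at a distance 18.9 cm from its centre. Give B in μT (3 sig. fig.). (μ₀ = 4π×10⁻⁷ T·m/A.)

On the axis of a circular loop, B = μ₀IR² / [2(R²+z²)^(3/2)].
R² + z² = (0.0925)² + (0.189)² = 0.04428 m², and (R²+z²)^(3/2) = 9.32×10⁻³ m³.
B = (4π×10⁻⁷ × 0.319 × 0.008556) / (2 × 9.32×10⁻³) = 1.84×10⁻⁷ T.

B ≈ 0.184 μT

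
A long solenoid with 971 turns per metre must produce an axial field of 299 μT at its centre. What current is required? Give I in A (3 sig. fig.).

I ≈ 0.245 A

Inside a long solenoid B = μ₀nI with n = 971 m⁻¹, so I = B/(μ₀n).
I = 2.99×10⁻⁴ / (4π×10⁻⁷ × 971) = 0.245 A.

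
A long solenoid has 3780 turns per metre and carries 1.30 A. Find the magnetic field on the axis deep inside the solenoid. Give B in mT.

Inside a long solenoid, B = μ₀nI with n = 3780 turns/m.
B = 4π×10⁻⁷ × 3780 × 1.30 = 6.18×10⁻³ T.

B ≈ 6.18 mT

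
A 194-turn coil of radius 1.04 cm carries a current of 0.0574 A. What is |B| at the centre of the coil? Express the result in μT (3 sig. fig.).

B ≈ 673 μT

For an N-turn flat coil, B = Nμ₀I/(2R) with R = 0.0104 m.
B = 194 × 3.47×10⁻⁶ T = 6.73×10⁻⁴ T.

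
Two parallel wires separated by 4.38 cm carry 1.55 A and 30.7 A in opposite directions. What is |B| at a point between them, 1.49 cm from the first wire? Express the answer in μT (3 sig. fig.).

B ≈ 233 μT

Each long wire gives B = μ₀I/(2πd). Distances are d₁ = 0.0149 m and d₂ = 0.0289 m.
B₁ = 2.08×10⁻⁵ T, B₂ = 2.12×10⁻⁴ T.
Between antiparallel currents both contributions point the same way, so they add. B = B₁ + B₂ = 2.08×10⁻⁵ + 2.12×10⁻⁴ = 2.33×10⁻⁴ T.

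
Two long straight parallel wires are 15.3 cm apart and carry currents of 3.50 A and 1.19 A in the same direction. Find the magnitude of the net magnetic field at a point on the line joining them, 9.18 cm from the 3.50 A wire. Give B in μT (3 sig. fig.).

B ≈ 3.74 μT

Each long wire gives B = μ₀I/(2πd). Distances are d₁ = 0.0918 m and d₂ = 0.0612 m.
B₁ = 7.63×10⁻⁶ T, B₂ = 3.89×10⁻⁶ T.
Between parallel currents the two contributions point in opposite directions, so they subtract. B = |B₁ − B₂| = |7.63×10⁻⁶ − 3.89×10⁻⁶| = 3.74×10⁻⁶ T.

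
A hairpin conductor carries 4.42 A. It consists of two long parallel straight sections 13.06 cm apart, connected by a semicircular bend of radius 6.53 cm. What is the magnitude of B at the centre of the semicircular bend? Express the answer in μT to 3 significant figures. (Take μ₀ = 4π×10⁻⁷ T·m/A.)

B ≈ 34.8 μT

The semicircular arc contributes B_arc = μ₀I·π/(4πR) = μ₀I/(4R) = 2.13×10⁻⁵ T.
Each semi-infinite lead is at perpendicular distance R = 0.0653 m from the centre, with the perpendicular foot at its near end, so it contributes μ₀I/(4πR); both point the same way, together 1.35×10⁻⁵ T.
Arc and leads all point the same direction: B = 2.13×10⁻⁵ + 1.35×10⁻⁵ = 3.48×10⁻⁵ T.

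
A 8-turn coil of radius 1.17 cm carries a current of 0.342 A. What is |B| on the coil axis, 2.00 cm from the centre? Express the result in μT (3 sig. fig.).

For an N-turn flat coil, B = Nμ₀IR²/[2(R²+z²)^(3/2)] with R = 0.0117 m, z = 0.02 m.
B = 8 × 2.36×10⁻⁶ T = 1.89×10⁻⁵ T.

B ≈ 18.9 μT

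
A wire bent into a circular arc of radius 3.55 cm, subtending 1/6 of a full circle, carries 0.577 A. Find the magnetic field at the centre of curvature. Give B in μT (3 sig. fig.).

The Biot–Savart field of a circular arc at its centre is B = μ₀Iφ/(4πR), with φ = 1.047 rad.
B = (4π×10⁻⁷ × 0.577 × 1.047) / (4π × 0.0355) = 1.70×10⁻⁶ T.

B ≈ 1.70 μT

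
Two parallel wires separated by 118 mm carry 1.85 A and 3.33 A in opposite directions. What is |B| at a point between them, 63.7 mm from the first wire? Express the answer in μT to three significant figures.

B ≈ 18.1 μT

Each long wire gives B = μ₀I/(2πd). Distances are d₁ = 0.0637 m and d₂ = 0.0543 m.
B₁ = 5.81×10⁻⁶ T, B₂ = 1.23×10⁻⁵ T.
Between antiparallel currents both contributions point the same way, so they add. B = B₁ + B₂ = 5.81×10⁻⁶ + 1.23×10⁻⁵ = 1.81×10⁻⁵ T.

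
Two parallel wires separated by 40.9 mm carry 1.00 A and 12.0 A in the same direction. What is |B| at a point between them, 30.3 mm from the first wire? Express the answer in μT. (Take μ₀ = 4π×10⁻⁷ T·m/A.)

B ≈ 220 μT

Each long wire gives B = μ₀I/(2πd). Distances are d₁ = 0.0303 m and d₂ = 0.0106 m.
B₁ = 6.60×10⁻⁶ T, B₂ = 2.26×10⁻⁴ T.
Between parallel currents the two contributions point in opposite directions, so they subtract. B = |B₁ − B₂| = |6.60×10⁻⁶ − 2.26×10⁻⁴| = 2.20×10⁻⁴ T.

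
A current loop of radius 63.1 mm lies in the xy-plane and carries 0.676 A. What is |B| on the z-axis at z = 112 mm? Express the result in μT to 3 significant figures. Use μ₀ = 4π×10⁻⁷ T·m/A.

On the axis of a circular loop, B = μ₀IR² / [2(R²+z²)^(3/2)].
R² + z² = (0.0631)² + (0.112)² = 0.01653 m², and (R²+z²)^(3/2) = 2.12×10⁻³ m³.
B = (4π×10⁻⁷ × 0.676 × 0.003982) / (2 × 2.12×10⁻³) = 7.96×10⁻⁷ T.

B ≈ 0.796 μT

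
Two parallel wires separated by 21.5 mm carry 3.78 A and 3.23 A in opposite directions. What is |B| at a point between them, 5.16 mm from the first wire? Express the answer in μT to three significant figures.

B ≈ 186 μT

Each long wire gives B = μ₀I/(2πd). Distances are d₁ = 0.00516 m and d₂ = 0.01634 m.
B₁ = 1.47×10⁻⁴ T, B₂ = 3.95×10⁻⁵ T.
Between antiparallel currents both contributions point the same way, so they add. B = B₁ + B₂ = 1.47×10⁻⁴ + 3.95×10⁻⁵ = 1.86×10⁻⁴ T.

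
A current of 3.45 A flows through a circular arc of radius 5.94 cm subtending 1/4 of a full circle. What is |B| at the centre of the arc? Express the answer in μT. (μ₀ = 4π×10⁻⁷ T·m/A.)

B ≈ 9.12 μT

The Biot–Savart field of a circular arc at its centre is B = μ₀Iφ/(4πR), with φ = 1.571 rad.
B = (4π×10⁻⁷ × 3.45 × 1.571) / (4π × 0.0594) = 9.12×10⁻⁶ T.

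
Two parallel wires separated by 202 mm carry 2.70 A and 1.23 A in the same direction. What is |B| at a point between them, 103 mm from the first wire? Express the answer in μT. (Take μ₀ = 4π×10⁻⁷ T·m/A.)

Each long wire gives B = μ₀I/(2πd). Distances are d₁ = 0.103 m and d₂ = 0.099 m.
B₁ = 5.24×10⁻⁶ T, B₂ = 2.48×10⁻⁶ T.
Between parallel currents the two contributions point in opposite directions, so they subtract. B = |B₁ − B₂| = |5.24×10⁻⁶ − 2.48×10⁻⁶| = 2.76×10⁻⁶ T.

B ≈ 2.76 μT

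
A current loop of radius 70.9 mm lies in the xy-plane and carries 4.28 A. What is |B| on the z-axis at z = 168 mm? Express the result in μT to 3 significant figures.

On the axis of a circular loop, B = μ₀IR² / [2(R²+z²)^(3/2)].
R² + z² = (0.0709)² + (0.168)² = 0.03325 m², and (R²+z²)^(3/2) = 6.06×10⁻³ m³.
B = (4π×10⁻⁷ × 4.28 × 0.005027) / (2 × 6.06×10⁻³) = 2.23×10⁻⁶ T.

B ≈ 2.23 μT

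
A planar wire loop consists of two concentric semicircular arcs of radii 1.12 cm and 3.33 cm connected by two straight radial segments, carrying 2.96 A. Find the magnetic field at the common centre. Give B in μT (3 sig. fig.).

The radial connectors point toward the centre, so dl × r̂ = 0 and they contribute nothing.
Each semicircle gives μ₀I/(4R): inner arc 8.30×10⁻⁵ T, outer arc 2.79×10⁻⁵ T.
The two arcs carry current in opposite angular senses, so their fields oppose: B = |8.30×10⁻⁵ − 2.79×10⁻⁵| = 5.51×10⁻⁵ T.

B ≈ 55.1 μT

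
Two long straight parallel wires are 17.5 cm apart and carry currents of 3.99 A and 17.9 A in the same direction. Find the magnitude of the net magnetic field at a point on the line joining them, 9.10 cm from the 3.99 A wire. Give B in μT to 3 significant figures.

Each long wire gives B = μ₀I/(2πd). Distances are d₁ = 0.091 m and d₂ = 0.084 m.
B₁ = 8.77×10⁻⁶ T, B₂ = 4.26×10⁻⁵ T.
Between parallel currents the two contributions point in opposite directions, so they subtract. B = |B₁ − B₂| = |8.77×10⁻⁶ − 4.26×10⁻⁵| = 3.38×10⁻⁵ T.

B ≈ 33.8 μT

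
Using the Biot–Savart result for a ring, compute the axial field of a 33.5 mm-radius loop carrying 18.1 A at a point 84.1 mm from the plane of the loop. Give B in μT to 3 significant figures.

On the axis of a circular loop, B = μ₀IR² / [2(R²+z²)^(3/2)].
R² + z² = (0.0335)² + (0.0841)² = 0.008195 m², and (R²+z²)^(3/2) = 7.42×10⁻⁴ m³.
B = (4π×10⁻⁷ × 18.1 × 0.001122) / (2 × 7.42×10⁻⁴) = 1.72×10⁻⁵ T.

B ≈ 17.2 μT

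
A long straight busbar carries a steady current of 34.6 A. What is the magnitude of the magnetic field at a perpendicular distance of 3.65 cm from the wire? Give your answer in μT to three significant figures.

For an infinitely long straight wire, B = μ₀I/(2πd).
B = (4π×10⁻⁷ × 34.6) / (2π × 0.0365) = 1.90×10⁻⁴ T.

B ≈ 190 μT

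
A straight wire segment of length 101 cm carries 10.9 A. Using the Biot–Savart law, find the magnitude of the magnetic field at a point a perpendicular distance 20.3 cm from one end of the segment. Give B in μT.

B ≈ 5.26 μT

For a finite straight segment, B = (μ₀I/4πd)(sinθ₁ + sinθ₂), where θ₁, θ₂ are the angles from the perpendicular to each end.
The perpendicular foot is at one end, so the two end-offsets along the wire are 0 and L = 1.01 m.
sinθ₁ = 0/√(0²+0.203²) = 0.0000; sinθ₂ = 1.01/√(1.01²+0.203²) = 0.9804.
B = (4π×10⁻⁷ × 10.9) / (4π × 0.203) × (0.0000 + 0.9804) = 5.26×10⁻⁶ T.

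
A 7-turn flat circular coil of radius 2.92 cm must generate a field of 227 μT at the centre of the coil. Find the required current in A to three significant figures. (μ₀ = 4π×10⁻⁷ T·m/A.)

I ≈ 1.51 A

For an N-turn coil, B = Nμ₀I/(2R) with R = 0.0292 m, so I = 2RB/(Nμ₀) = 2 × 0.0292 × 2.27×10⁻⁴ / (7 × 4π×10⁻⁷) = 1.51 A.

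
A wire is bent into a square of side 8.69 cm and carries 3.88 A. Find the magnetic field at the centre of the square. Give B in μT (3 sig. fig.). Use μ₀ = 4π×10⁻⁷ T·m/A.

B ≈ 50.5 μT

Each side is a finite straight segment at perpendicular distance d = a/(2 tan(π/4)) = 0.04345 m from the centre, with end-angles ±π/4.
One side contributes B₁ = (μ₀I/4πd)·2 sin(π/4) = 1.26×10⁻⁵ T.
All 4 sides add in the same direction: B = 4 × 1.26×10⁻⁵ = 5.05×10⁻⁵ T.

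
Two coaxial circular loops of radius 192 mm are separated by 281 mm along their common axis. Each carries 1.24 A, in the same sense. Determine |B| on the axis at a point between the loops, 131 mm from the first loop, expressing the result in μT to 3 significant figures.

B ≈ 4.27 μT

Each loop contributes B = μ₀IR²/[2(R²+z²)^(3/2)] on the axis, with z measured from that loop.
Loop 1 (z = 0.131 m): B₁ = 2.29×10⁻⁶ T. Loop 2 (z = 0.15 m): B₂ = 1.99×10⁻⁶ T.
The fields add: B = B₁ + B₂ = 4.27×10⁻⁶ T.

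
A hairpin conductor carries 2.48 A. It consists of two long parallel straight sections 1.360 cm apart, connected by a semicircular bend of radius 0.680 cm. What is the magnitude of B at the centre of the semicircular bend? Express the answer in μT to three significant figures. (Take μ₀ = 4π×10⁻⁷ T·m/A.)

B ≈ 188 μT

The semicircular arc contributes B_arc = μ₀I·π/(4πR) = μ₀I/(4R) = 1.15×10⁻⁴ T.
Each semi-infinite lead is at perpendicular distance R = 0.0068 m from the centre, with the perpendicular foot at its near end, so it contributes μ₀I/(4πR); both point the same way, together 7.29×10⁻⁵ T.
Arc and leads all point the same direction: B = 1.15×10⁻⁴ + 7.29×10⁻⁵ = 1.88×10⁻⁴ T.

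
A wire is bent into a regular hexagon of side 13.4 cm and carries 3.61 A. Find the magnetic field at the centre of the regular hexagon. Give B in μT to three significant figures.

B ≈ 18.7 μT

Each side is a finite straight segment at perpendicular distance d = a/(2 tan(π/6)) = 0.116 m from the centre, with end-angles ±π/6.
One side contributes B₁ = (μ₀I/4πd)·2 sin(π/6) = 3.11×10⁻⁶ T.
All 6 sides add in the same direction: B = 6 × 3.11×10⁻⁶ = 1.87×10⁻⁵ T.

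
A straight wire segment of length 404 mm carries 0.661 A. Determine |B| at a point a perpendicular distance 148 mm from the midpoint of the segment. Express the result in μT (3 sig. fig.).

For a finite straight segment, B = (μ₀I/4πd)(sinθ₁ + sinθ₂), where θ₁, θ₂ are the angles from the perpendicular to each end.
The perpendicular from the point meets the wire at its midpoint, so each end is L/2 = 0.202 m away along the wire.
sinθ₁ = 0.202/√(0.202²+0.148²) = 0.8067; sinθ₂ = 0.202/√(0.202²+0.148²) = 0.8067.
B = (4π×10⁻⁷ × 0.661) / (4π × 0.148) × (0.8067 + 0.8067) = 7.21×10⁻⁷ T.

B ≈ 0.721 μT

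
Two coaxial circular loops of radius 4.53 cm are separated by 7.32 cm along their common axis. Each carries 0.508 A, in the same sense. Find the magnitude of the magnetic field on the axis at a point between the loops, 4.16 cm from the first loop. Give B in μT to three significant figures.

B ≈ 6.70 μT

Each loop contributes B = μ₀IR²/[2(R²+z²)^(3/2)] on the axis, with z measured from that loop.
Loop 1 (z = 0.0416 m): B₁ = 2.82×10⁻⁶ T. Loop 2 (z = 0.0316 m): B₂ = 3.89×10⁻⁶ T.
The fields add: B = B₁ + B₂ = 6.70×10⁻⁶ T.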